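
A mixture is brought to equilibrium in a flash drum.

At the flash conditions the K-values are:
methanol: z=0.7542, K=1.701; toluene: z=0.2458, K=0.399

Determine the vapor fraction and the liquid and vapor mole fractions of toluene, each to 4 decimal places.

Binary case is linear: z₁(K₁−1)(1+ψ(K₂−1)) + z₂(K₂−1)(1+ψ(K₁−1)) = 0
⇒ ψ = [z₁(K₁−1)+z₂(K₂−1)] / [−(K₁−1)(K₂−1)] = 0.38097/0.42130 = 0.9043
Compositions from xᵢ = zᵢ/(1+ψ(Kᵢ−1)), yᵢ = Kᵢxᵢ:
  methanol: x = 0.4616, y = 0.7852
  toluene: x = 0.5384, y = 0.2148

ψ = 0.9043, x_toluene = 0.5384, y_toluene = 0.2148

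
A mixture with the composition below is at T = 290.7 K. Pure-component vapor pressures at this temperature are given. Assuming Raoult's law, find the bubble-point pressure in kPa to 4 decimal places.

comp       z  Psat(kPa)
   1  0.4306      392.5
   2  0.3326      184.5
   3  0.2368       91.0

Pbub = 251.9240 kPa

At the bubble point ψ → 0, so ΣzᵢKᵢ = 1 with Kᵢ = Pᵢˢᵃᵗ/P ⇒ P = ΣzᵢPᵢˢᵃᵗ.
P = 0.4306·392.5 + 0.3326·184.5 + 0.2368·91.0 = 251.9240 kPa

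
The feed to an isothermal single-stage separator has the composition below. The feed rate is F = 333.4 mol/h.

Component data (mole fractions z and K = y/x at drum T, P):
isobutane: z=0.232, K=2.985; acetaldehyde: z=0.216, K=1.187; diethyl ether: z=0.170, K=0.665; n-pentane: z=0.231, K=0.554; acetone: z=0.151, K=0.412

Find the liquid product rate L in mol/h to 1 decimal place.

L = 209.1 mol/h

Rachford–Rice: g(ψ) = Σ zᵢ(Kᵢ−1)/(1+ψ(Kᵢ−1)) = 0.
g(0) = ΣzᵢKᵢ − 1 = 0.252 and g(1) = 1 − Σzᵢ/Kᵢ = -0.299, so a root lies in (0, 1).
Iterate (Newton) starting at ψ = 0.41:
  ψ = 0.410: g = -0.0177, g' = -0.469 → ψ = 0.372
  ψ = 0.372: g = 0.0003, g' = -0.485 → ψ = 0.373
Converged at ψ = 0.373.
Then V = ψ·F = 0.3729·333.4 = 124.3 mol/h and L = F − V = 209.1 mol/h.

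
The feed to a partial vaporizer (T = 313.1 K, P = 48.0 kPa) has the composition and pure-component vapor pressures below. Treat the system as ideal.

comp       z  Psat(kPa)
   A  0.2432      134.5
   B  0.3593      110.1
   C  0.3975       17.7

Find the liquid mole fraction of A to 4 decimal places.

Raoult's law: Kᵢ = Pᵢˢᵃᵗ/P = Pᵢˢᵃᵗ/48.0.
  K_A = 134.5/48.0 = 2.802083, K_B = 110.1/48.0 = 2.293750, K_C = 17.7/48.0 = 0.368750
Rachford–Rice: g(ψ) = Σ zᵢ(Kᵢ−1)/(1+ψ(Kᵢ−1)) = 0.
Check two-phase: ΣzᵢKᵢ = 1.6522 > 1 and Σzᵢ/Kᵢ = 1.3214 > 1, so g(0) = 0.6522 > 0 and g(1) = -0.3214 < 0.
Iterate (Newton) starting at ψ = 0.5:
  ψ = 0.5000: g = 0.14615, g' = -0.7785 → ψ = 0.6877
  ψ = 0.6877: g = -0.00175, g' = -0.8206 → ψ = 0.6856
Converged at ψ = 0.6856.
Compositions from xᵢ = zᵢ/(1+ψ(Kᵢ−1)), yᵢ = Kᵢxᵢ:
  A: x = 0.1088, y = 0.3048
  B: x = 0.1904, y = 0.4367
  C: x = 0.7008, y = 0.2584

x_A = 0.1088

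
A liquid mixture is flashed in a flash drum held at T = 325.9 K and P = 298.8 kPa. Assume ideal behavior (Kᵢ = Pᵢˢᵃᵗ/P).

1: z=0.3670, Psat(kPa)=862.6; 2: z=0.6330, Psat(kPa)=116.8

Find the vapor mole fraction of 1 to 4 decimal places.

Raoult's law: Kᵢ = Pᵢˢᵃᵗ/P = Pᵢˢᵃᵗ/298.8.
  K_1 = 862.6/298.8 = 2.886881, K_2 = 116.8/298.8 = 0.390897
Binary case is linear: z₁(K₁−1)(1+ψ(K₂−1)) + z₂(K₂−1)(1+ψ(K₁−1)) = 0
⇒ ψ = [z₁(K₁−1)+z₂(K₂−1)] / [−(K₁−1)(K₂−1)] = 0.30692/1.14930 = 0.2671
Compositions from xᵢ = zᵢ/(1+ψ(Kᵢ−1)), yᵢ = Kᵢxᵢ:
  1: x = 0.2440, y = 0.7045
  2: x = 0.7560, y = 0.2955

y_1 = 0.7045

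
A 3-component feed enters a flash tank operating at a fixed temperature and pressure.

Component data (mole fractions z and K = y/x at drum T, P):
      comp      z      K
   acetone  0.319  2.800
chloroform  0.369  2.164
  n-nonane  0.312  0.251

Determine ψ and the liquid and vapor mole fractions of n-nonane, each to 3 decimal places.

Rachford–Rice: g(ψ) = Σ zᵢ(Kᵢ−1)/(1+ψ(Kᵢ−1)) = 0.
Check two-phase: ΣzᵢKᵢ = 1.770 > 1 and Σzᵢ/Kᵢ = 1.527 > 1, so g(0) = 0.770 > 0 and g(1) = -0.527 < 0.
Newton–Raphson from ψ = 0.5:
  ψ = 0.500: g = 0.2001, g' = -0.933 → ψ = 0.714
  ψ = 0.714: g = -0.0169, g' = -1.157 → ψ = 0.700
Converged at ψ = 0.700.
Compositions from xᵢ = zᵢ/(1+ψ(Kᵢ−1)), yᵢ = Kᵢxᵢ:
  acetone: x = 0.141, y = 0.395
  chloroform: x = 0.203, y = 0.440
  n-nonane: x = 0.655, y = 0.165

ψ = 0.700, x_n-nonane = 0.655, y_n-nonane = 0.165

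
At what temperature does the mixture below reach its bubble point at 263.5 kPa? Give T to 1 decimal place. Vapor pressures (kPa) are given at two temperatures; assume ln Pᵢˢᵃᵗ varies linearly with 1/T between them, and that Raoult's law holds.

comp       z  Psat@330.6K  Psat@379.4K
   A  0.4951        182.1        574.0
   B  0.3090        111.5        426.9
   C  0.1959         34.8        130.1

T = 357.0 K

Bubble-point temperature: ΣzᵢPᵢˢᵃᵗ(T) = P. Interpolate ln Pᵢˢᵃᵗ = aᵢ + bᵢ/T.
  T = 330.6 K: ΣzᵢPᵢˢᵃᵗ = 131.43 kPa
  T = 379.4 K: ΣzᵢPᵢˢᵃᵗ = 441.59 kPa
  T = 355.0 K: ΣzᵢPᵢˢᵃᵗ = 250.90 kPa
  T = 367.2 K: ΣzᵢPᵢˢᵃᵗ = 335.92 kPa
  T = 361.1 K: ΣzᵢPᵢˢᵃᵗ = 291.02 kPa
  T = 358.1 K: ΣzᵢPᵢˢᵃᵗ = 270.71 kPa
  T = 356.6 K: ΣzᵢPᵢˢᵃᵗ = 260.98 kPa
Interpolating between 356.6 K and 358.1 K gives T ≈ 357.0 K.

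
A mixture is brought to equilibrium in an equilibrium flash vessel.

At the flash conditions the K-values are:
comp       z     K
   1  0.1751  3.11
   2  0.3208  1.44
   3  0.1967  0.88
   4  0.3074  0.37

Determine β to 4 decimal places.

β = 0.4748

Newton–Raphson from β = 0.5:
  β = 0.5000: g = -0.01234, g' = -0.4895 → β = 0.4748
Converged at β = 0.4748.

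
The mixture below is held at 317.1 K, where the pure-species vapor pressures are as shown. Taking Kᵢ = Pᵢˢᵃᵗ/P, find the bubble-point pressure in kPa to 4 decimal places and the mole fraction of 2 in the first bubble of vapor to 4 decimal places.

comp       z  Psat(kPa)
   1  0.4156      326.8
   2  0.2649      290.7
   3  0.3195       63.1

Pbub = 232.9850 kPa, y_2 = 0.3305

At the bubble point ψ → 0, so ΣzᵢKᵢ = 1 with Kᵢ = Pᵢˢᵃᵗ/P ⇒ P = ΣzᵢPᵢˢᵃᵗ.
P = 0.4156·326.8 + 0.2649·290.7 + 0.3195·63.1 = 232.9850 kPa
yᵢ = zᵢPᵢˢᵃᵗ/P ⇒ y_2 = 0.2649·290.7/232.9850 = 0.3305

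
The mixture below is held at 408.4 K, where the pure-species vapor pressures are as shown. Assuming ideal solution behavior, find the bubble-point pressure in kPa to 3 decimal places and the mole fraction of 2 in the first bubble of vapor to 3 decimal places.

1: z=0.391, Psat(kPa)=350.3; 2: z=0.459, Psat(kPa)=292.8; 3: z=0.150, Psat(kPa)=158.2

At the bubble point ψ → 0, so ΣzᵢKᵢ = 1 with Kᵢ = Pᵢˢᵃᵗ/P ⇒ P = ΣzᵢPᵢˢᵃᵗ.
P = 0.391·350.3 + 0.459·292.8 + 0.150·158.2 = 295.093 kPa
yᵢ = zᵢPᵢˢᵃᵗ/P ⇒ y_2 = 0.459·292.8/295.093 = 0.455

Pbub = 295.093 kPa, y_2 = 0.455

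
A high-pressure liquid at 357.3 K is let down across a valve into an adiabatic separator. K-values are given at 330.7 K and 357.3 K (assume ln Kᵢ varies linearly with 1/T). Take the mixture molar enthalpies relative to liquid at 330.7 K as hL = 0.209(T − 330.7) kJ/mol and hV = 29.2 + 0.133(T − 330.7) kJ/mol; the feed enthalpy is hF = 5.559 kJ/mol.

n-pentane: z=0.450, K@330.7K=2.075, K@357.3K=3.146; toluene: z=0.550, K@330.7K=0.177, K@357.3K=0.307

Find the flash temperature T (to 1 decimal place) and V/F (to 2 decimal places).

Adiabatic flash: solve Rachford–Rice at each trial T, then check hF = ψ·hV(T) + (1−ψ)·hL(T).
  T = 330.7 K: K = (2.075, 0.177), RR gives ψ = 0.035, H_out = 1.026 kJ/mol
  T = 357.3 K: K = (3.146, 0.307), RR gives ψ = 0.393, H_out = 16.242 kJ/mol
  T = 344.0 K: K = (2.576, 0.236), RR gives ψ = 0.240, H_out = 9.535 kJ/mol
  T = 337.4 K: K = (2.319, 0.205), RR gives ψ = 0.149, H_out = 5.673 kJ/mol
  T = 334.0 K: K = (2.193, 0.190), RR gives ψ = 0.095, H_out = 3.433 kJ/mol
  T = 335.7 K: K = (2.255, 0.198), RR gives ψ = 0.123, H_out = 4.579 kJ/mol
Linear interpolation between T = 335.7 (H_out = 4.579) and T = 337.4 (H_out = 5.673) on hF = 5.559 gives T ≈ 337.2 K, at which ψ = 0.15.

T = 337.2 K, V/F = 0.15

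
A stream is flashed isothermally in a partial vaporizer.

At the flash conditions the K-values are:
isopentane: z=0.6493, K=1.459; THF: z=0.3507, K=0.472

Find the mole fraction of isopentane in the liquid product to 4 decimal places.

Newton–Raphson from ψ = 0.47:
  ψ = 0.4700: g = -0.00114, g' = -0.2655 → ψ = 0.4657
Converged at ψ = 0.4657.
Compositions from xᵢ = zᵢ/(1+ψ(Kᵢ−1)), yᵢ = Kᵢxᵢ:
  isopentane: x = 0.5350, y = 0.7805
  THF: x = 0.4650, y = 0.2195

x_isopentane = 0.5350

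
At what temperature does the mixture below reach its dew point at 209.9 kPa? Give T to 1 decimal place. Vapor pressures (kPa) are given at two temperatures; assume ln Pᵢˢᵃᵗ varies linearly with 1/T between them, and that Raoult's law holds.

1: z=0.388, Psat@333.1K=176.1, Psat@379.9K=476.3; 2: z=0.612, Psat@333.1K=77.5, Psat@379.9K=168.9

T = 375.3 K

Dew-point temperature: Σzᵢ·P/Pᵢˢᵃᵗ(T) = 1. Interpolate ln Pᵢˢᵃᵗ = aᵢ + bᵢ/T.
  T = 333.1 K: ΣzᵢP/Pᵢˢᵃᵗ = 2.1200
  T = 379.9 K: ΣzᵢP/Pᵢˢᵃᵗ = 0.9315
  T = 356.5 K: ΣzᵢP/Pᵢˢᵃᵗ = 1.3666
  T = 368.2 K: ΣzᵢP/Pᵢˢᵃᵗ = 1.1212
  T = 374.0 K: ΣzᵢP/Pᵢˢᵃᵗ = 1.0213
  T = 376.9 K: ΣzᵢP/Pᵢˢᵃᵗ = 0.9758
  T = 375.4 K: ΣzᵢP/Pᵢˢᵃᵗ = 0.9990
Interpolating between 374.0 K and 375.4 K gives T ≈ 375.3 K.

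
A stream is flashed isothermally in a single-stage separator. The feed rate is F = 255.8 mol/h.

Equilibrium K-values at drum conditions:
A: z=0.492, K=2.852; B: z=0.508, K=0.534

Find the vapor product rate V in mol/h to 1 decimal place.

Let ψ = V/F and solve Σ zᵢ(Kᵢ−1)/(1+ψ(Kᵢ−1)) = 0.
Feasibility: ΣzᵢKᵢ = 1.674, Σzᵢ/Kᵢ = 1.124 — both > 1, two phases present.
Binary case is linear: z₁(K₁−1)(1+ψ(K₂−1)) + z₂(K₂−1)(1+ψ(K₁−1)) = 0
⇒ ψ = [z₁(K₁−1)+z₂(K₂−1)] / [−(K₁−1)(K₂−1)] = 0.6745/0.8630 = 0.781
Then V = ψ·F = 0.7815·255.8 = 199.9 mol/h and L = F − V = 55.9 mol/h.

V = 199.9 mol/h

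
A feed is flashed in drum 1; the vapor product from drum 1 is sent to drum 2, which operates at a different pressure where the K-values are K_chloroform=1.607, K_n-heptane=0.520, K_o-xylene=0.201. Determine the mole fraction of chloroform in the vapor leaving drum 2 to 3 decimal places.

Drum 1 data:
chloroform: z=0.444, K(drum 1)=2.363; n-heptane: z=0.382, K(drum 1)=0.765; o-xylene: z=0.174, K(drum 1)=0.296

y_chloroform (drum 2) = 0.767

Drum 1:
Rachford–Rice: g(ψ₁) = Σ zᵢ(Kᵢ−1)/(1+ψ₁(Kᵢ−1)) = 0.
Check two-phase: ΣzᵢKᵢ = 1.393 > 1 and Σzᵢ/Kᵢ = 1.275 > 1, so g(0) = 0.393 > 0 and g(1) = -0.275 < 0.
Newton–Raphson from ψ₁ = 0.61:
  ψ₁ = 0.610: g = 0.0110, g' = -0.540 → ψ₁ = 0.630
Converged at ψ₁ = 0.630.
Drum-1 compositions:
  chloroform: x = 0.239, y = 0.564
  n-heptane: x = 0.448, y = 0.343
  o-xylene: x = 0.313, y = 0.093
Drum-2 feed = drum-1 vapor: z₂ = (0.5644, 0.3430, 0.0926).
Drum 2:
Material balance + equilibrium reduce to Σ zᵢ(Kᵢ−1)/(1+ψ₂(Kᵢ−1)) = 0.
Feasibility: ΣzᵢKᵢ = 1.104, Σzᵢ/Kᵢ = 1.471 — both > 1, two phases present.
Newton–Raphson from ψ₂ = 0.5:
  ψ₂ = 0.500: g = -0.0770, g' = -0.423 → ψ₂ = 0.318
  ψ₂ = 0.318: g = -0.0063, g' = -0.362 → ψ₂ = 0.301
  ψ₂ = 0.301: g = -0.0000, g' = -0.359 → ψ₂ = 0.300
Converged at ψ₂ = 0.300.
  chloroform: x = 0.477, y = 0.767
  n-heptane: x = 0.401, y = 0.208
  o-xylene: x = 0.122, y = 0.024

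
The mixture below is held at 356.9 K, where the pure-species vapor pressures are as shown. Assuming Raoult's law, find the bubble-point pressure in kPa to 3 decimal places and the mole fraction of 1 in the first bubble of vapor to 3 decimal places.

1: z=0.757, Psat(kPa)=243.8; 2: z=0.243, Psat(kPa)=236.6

At the bubble point ψ → 0, so ΣzᵢKᵢ = 1 with Kᵢ = Pᵢˢᵃᵗ/P ⇒ P = ΣzᵢPᵢˢᵃᵗ.
P = 0.757·243.8 + 0.243·236.6 = 242.050 kPa
yᵢ = zᵢPᵢˢᵃᵗ/P ⇒ y_1 = 0.757·243.8/242.050 = 0.762

Pbub = 242.050 kPa, y_1 = 0.762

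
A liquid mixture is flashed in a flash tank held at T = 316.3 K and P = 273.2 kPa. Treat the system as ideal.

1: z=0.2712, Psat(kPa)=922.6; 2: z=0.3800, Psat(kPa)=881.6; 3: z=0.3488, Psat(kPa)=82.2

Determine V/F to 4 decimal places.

Raoult's law: Kᵢ = Pᵢˢᵃᵗ/P = Pᵢˢᵃᵗ/273.2.
  K_1 = 922.6/273.2 = 3.377013, K_2 = 881.6/273.2 = 3.226940, K_3 = 82.2/273.2 = 0.300878
Rachford–Rice: g(V/F) = Σ zᵢ(Kᵢ−1)/(1+V/F(Kᵢ−1)) = 0.
Feasibility: ΣzᵢKᵢ = 2.2470, Σzᵢ/Kᵢ = 1.3573 — both > 1, two phases present.
Newton–Raphson from V/F = 0.5:
  V/F = 0.5000: g = 0.32006, g' = -1.1448 → V/F = 0.7796
  V/F = 0.7796: g = -0.00072, g' = -1.2635 → V/F = 0.7790
Converged at V/F = 0.7790.

V/F = 0.7790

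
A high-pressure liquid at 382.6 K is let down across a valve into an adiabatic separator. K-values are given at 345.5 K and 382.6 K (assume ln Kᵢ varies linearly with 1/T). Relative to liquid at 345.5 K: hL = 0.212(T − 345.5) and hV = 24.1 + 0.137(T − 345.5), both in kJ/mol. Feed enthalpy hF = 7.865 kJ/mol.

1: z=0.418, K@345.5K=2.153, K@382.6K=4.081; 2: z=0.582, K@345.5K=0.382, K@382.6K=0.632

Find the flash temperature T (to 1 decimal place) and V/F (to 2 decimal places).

T = 350.6 K, V/F = 0.29

Adiabatic flash: solve Rachford–Rice at each trial T, then check hF = ψ·hV(T) + (1−ψ)·hL(T).
  T = 345.5 K: K = (2.153, 0.382), RR gives ψ = 0.172, H_out = 4.136 kJ/mol
  T = 382.6 K: K = (4.081, 0.632), RR gives ψ = 0.947, H_out = 28.052 kJ/mol
  T = 364.1 K: K = (3.015, 0.498), RR gives ψ = 0.544, H_out = 16.294 kJ/mol
  T = 354.8 K: K = (2.559, 0.438), RR gives ψ = 0.370, H_out = 10.633 kJ/mol
  T = 350.1 K: K = (2.348, 0.409), RR gives ψ = 0.275, H_out = 7.518 kJ/mol
  T = 352.5 K: K = (2.454, 0.423), RR gives ψ = 0.325, H_out = 9.142 kJ/mol
Linear interpolation between T = 350.1 (H_out = 7.518) and T = 352.5 (H_out = 9.142) on hF = 7.865 gives T ≈ 350.6 K, at which ψ = 0.29.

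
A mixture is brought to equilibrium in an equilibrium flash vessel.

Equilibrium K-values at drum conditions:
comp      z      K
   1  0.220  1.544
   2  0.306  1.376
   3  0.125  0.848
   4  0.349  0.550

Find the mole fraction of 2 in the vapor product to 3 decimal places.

y_2 = 0.375

Rachford–Rice: g(β) = Σ zᵢ(Kᵢ−1)/(1+β(Kᵢ−1)) = 0.
Check two-phase: ΣzᵢKᵢ = 1.059 > 1 and Σzᵢ/Kᵢ = 1.147 > 1, so g(0) = 0.059 > 0 and g(1) = -0.147 < 0.
Iterate (Newton) starting at β = 0.5:
  β = 0.500: g = -0.0323, g' = -0.192 → β = 0.332
  β = 0.332: g = -0.0010, g' = -0.182 → β = 0.327
Converged at β = 0.327.
Compositions from xᵢ = zᵢ/(1+β(Kᵢ−1)), yᵢ = Kᵢxᵢ:
  1: x = 0.187, y = 0.288
  2: x = 0.273, y = 0.375
  3: x = 0.132, y = 0.112
  4: x = 0.409, y = 0.225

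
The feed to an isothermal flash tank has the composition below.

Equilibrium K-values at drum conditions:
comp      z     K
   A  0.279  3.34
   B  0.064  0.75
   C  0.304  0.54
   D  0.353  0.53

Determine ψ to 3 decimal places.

ψ = 0.315

Material balance + equilibrium reduce to Σ zᵢ(Kᵢ−1)/(1+ψ(Kᵢ−1)) = 0.
g(0) = ΣzᵢKᵢ − 1 = 0.331 and g(1) = 1 − Σzᵢ/Kᵢ = -0.398, so a root lies in (0, 1).
Newton iteration, ψ⁰ = 0.5:
  ψ = 0.500: g = -0.1159, g' = -0.571 → ψ = 0.297
  ψ = 0.297: g = 0.0130, g' = -0.728 → ψ = 0.315
Converged at ψ = 0.315.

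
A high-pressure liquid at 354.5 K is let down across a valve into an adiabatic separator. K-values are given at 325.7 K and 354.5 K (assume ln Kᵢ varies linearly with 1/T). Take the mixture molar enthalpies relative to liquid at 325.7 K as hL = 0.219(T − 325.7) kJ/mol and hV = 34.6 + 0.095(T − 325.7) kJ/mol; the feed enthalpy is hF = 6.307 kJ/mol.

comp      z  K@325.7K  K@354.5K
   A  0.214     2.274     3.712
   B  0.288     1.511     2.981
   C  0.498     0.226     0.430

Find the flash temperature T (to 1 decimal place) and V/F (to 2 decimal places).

Adiabatic flash: solve Rachford–Rice at each trial T, then check hF = ψ·hV(T) + (1−ψ)·hL(T).
  T = 325.7 K: K = (2.274, 1.511, 0.226), RR gives ψ = 0.048, H_out = 1.673 kJ/mol
  T = 354.5 K: K = (3.712, 2.981, 0.430), RR gives ψ = 0.660, H_out = 26.795 kJ/mol
  T = 340.1 K: K = (2.936, 2.153, 0.316), RR gives ψ = 0.391, H_out = 15.972 kJ/mol
  T = 332.9 K: K = (2.591, 1.811, 0.268), RR gives ψ = 0.240, H_out = 9.656 kJ/mol
  T = 329.3 K: K = (2.429, 1.656, 0.246), RR gives ψ = 0.151, H_out = 5.941 kJ/mol
  T = 331.1 K: K = (2.509, 1.732, 0.257), RR gives ψ = 0.197, H_out = 7.858 kJ/mol
Linear interpolation between T = 329.3 (H_out = 5.941) and T = 331.1 (H_out = 7.858) on hF = 6.307 gives T ≈ 329.6 K, at which ψ = 0.16.

T = 329.6 K, V/F = 0.16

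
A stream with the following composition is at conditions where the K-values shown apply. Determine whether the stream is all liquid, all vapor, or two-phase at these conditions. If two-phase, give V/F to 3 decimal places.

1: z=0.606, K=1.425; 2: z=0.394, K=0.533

two-phase, V/F = 0.371

ΣzᵢKᵢ = 1.074; Σzᵢ/Kᵢ = 1.164.
Both exceed 1, so a two-phase solution exists.
Rachford–Rice: g(ψ) = Σ zᵢ(Kᵢ−1)/(1+ψ(Kᵢ−1)) = 0.
Binary case is linear: z₁(K₁−1)(1+ψ(K₂−1)) + z₂(K₂−1)(1+ψ(K₁−1)) = 0
⇒ ψ = [z₁(K₁−1)+z₂(K₂−1)] / [−(K₁−1)(K₂−1)] = 0.0736/0.1985 = 0.371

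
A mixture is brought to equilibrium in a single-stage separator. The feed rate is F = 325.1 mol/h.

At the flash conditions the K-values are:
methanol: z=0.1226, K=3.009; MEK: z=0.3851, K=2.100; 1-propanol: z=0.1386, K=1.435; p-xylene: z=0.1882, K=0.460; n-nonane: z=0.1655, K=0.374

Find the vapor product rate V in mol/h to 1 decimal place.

Let ψ = V/F and solve Σ zᵢ(Kᵢ−1)/(1+ψ(Kᵢ−1)) = 0.
Feasibility: ΣzᵢKᵢ = 1.5250, Σzᵢ/Kᵢ = 1.1724 — both > 1, two phases present.
Newton iteration, ψ⁰ = 0.5:
  ψ = 0.5000: g = 0.15567, g' = -0.5752 → ψ = 0.7706
  ψ = 0.7706: g = -0.00316, g' = -0.6305 → ψ = 0.7656
Converged at ψ = 0.7656.
Then V = ψ·F = 0.7656·325.1 = 248.9 mol/h and L = F − V = 76.2 mol/h.

V = 248.9 mol/h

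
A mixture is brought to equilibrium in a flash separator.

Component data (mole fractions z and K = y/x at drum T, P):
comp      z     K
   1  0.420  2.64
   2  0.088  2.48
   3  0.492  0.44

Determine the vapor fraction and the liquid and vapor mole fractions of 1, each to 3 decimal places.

Newton iteration, ψ⁰ = 0.37:
  ψ = 0.370: g = 0.1653, g' = -0.763 → ψ = 0.587
  ψ = 0.587: g = 0.0105, g' = -0.691 → ψ = 0.602
Converged at ψ = 0.602.
Compositions from xᵢ = zᵢ/(1+ψ(Kᵢ−1)), yᵢ = Kᵢxᵢ:
  1: x = 0.211, y = 0.558
  2: x = 0.047, y = 0.115
  3: x = 0.742, y = 0.327

ψ = 0.602, x_1 = 0.211, y_1 = 0.558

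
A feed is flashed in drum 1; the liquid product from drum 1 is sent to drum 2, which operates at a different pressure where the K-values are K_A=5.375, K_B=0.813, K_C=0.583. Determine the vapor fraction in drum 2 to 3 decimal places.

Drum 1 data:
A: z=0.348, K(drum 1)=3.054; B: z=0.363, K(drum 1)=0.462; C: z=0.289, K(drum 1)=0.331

Drum 1:
Newton–Raphson from ψ₁ = 0.5:
  ψ₁ = 0.500: g = -0.2050, g' = -0.846 → ψ₁ = 0.258
  ψ₁ = 0.258: g = 0.0071, g' = -0.958 → ψ₁ = 0.265
Converged at ψ₁ = 0.265.
Drum-1 compositions:
  A: x = 0.225, y = 0.688
  B: x = 0.423, y = 0.196
  C: x = 0.351, y = 0.116
Drum-2 feed = drum-1 liquid: z₂ = (0.2253, 0.4234, 0.3513).
Drum 2:
Rachford–Rice: g(ψ₂) = Σ zᵢ(Kᵢ−1)/(1+ψ₂(Kᵢ−1)) = 0.
g(0) = ΣzᵢKᵢ − 1 = 0.760 and g(1) = 1 − Σzᵢ/Kᵢ = -0.165, so a root lies in (0, 1).
Newton iteration, ψ₂⁰ = 0.46:
  ψ₂ = 0.460: g = 0.0593, g' = -0.586 → ψ₂ = 0.561
  ψ₂ = 0.561: g = 0.0056, g' = -0.484 → ψ₂ = 0.573
Converged at ψ₂ = 0.573.
  A: x = 0.064, y = 0.345
  B: x = 0.474, y = 0.386
  C: x = 0.462, y = 0.269

V/F (drum 2) = 0.573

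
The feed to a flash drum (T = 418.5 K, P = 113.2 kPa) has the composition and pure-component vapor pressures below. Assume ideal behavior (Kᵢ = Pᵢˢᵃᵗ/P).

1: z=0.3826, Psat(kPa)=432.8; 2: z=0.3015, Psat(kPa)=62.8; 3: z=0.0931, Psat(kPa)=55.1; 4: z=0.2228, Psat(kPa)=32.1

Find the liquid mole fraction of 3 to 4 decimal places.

x_3 = 0.1219

Raoult's law: Kᵢ = Pᵢˢᵃᵗ/P = Pᵢˢᵃᵗ/113.2.
  K_1 = 432.8/113.2 = 3.823322, K_2 = 62.8/113.2 = 0.554770, K_3 = 55.1/113.2 = 0.486749, K_4 = 32.1/113.2 = 0.283569
Let ψ = V/F and solve Σ zᵢ(Kᵢ−1)/(1+ψ(Kᵢ−1)) = 0.
g(0) = ΣzᵢKᵢ − 1 = 0.7386 and g(1) = 1 − Σzᵢ/Kᵢ = -0.6205, so a root lies in (0, 1).
Newton iteration, ψ⁰ = 0.67:
  ψ = 0.6700: g = -0.19754, g' = -0.9660 → ψ = 0.4655
  ψ = 0.4655: g = -0.00486, g' = -0.9643 → ψ = 0.4605
Converged at ψ = 0.4605.
Compositions from xᵢ = zᵢ/(1+ψ(Kᵢ−1)), yᵢ = Kᵢxᵢ:
  1: x = 0.1663, y = 0.6360
  2: x = 0.3793, y = 0.2104
  3: x = 0.1219, y = 0.0593
  4: x = 0.3325, y = 0.0943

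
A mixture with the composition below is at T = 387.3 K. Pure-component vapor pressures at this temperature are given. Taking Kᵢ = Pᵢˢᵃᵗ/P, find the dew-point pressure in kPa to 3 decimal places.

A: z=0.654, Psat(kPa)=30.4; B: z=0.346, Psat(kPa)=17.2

Pdew = 24.021 kPa

At the dew point ψ → 1, so Σzᵢ/Kᵢ = 1 with Kᵢ = Pᵢˢᵃᵗ/P ⇒ 1/P = Σzᵢ/Pᵢˢᵃᵗ.
1/P = 0.654/30.4 + 0.346/17.2 = 0.041629 ⇒ P = 24.021 kPa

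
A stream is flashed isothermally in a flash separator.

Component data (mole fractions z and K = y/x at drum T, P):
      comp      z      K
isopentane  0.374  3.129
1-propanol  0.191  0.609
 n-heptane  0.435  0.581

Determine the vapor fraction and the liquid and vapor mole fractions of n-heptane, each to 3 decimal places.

Let ψ = V/F and solve Σ zᵢ(Kᵢ−1)/(1+ψ(Kᵢ−1)) = 0.
Check two-phase: ΣzᵢKᵢ = 1.539 > 1 and Σzᵢ/Kᵢ = 1.182 > 1, so g(0) = 0.539 > 0 and g(1) = -0.182 < 0.
Iterate (Newton) starting at ψ = 0.32:
  ψ = 0.320: g = 0.1777, g' = -0.740 → ψ = 0.560
  ψ = 0.560: g = 0.0293, g' = -0.531 → ψ = 0.615
  ψ = 0.615: g = 0.0007, g' = -0.507 → ψ = 0.617
Converged at ψ = 0.617.
Compositions from xᵢ = zᵢ/(1+ψ(Kᵢ−1)), yᵢ = Kᵢxᵢ:
  isopentane: x = 0.162, y = 0.506
  1-propanol: x = 0.252, y = 0.153
  n-heptane: x = 0.587, y = 0.341

ψ = 0.617, x_n-heptane = 0.587, y_n-heptane = 0.341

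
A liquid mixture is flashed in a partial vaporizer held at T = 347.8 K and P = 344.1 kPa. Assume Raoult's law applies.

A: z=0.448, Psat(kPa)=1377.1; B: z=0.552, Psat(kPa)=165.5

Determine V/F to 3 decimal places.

Raoult's law: Kᵢ = Pᵢˢᵃᵗ/P = Pᵢˢᵃᵗ/344.1.
  K_A = 1377.1/344.1 = 4.00203, K_B = 165.5/344.1 = 0.48096
Binary case is linear: z₁(K₁−1)(1+V/F(K₂−1)) + z₂(K₂−1)(1+V/F(K₁−1)) = 0
⇒ V/F = [z₁(K₁−1)+z₂(K₂−1)] / [−(K₁−1)(K₂−1)] = 1.0584/1.5582 = 0.679

V/F = 0.679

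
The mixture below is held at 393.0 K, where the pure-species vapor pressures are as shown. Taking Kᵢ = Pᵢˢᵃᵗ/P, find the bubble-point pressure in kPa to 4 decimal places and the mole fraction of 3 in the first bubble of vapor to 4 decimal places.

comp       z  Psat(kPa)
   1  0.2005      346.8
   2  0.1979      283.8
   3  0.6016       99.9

Pbub = 185.7973 kPa, y_3 = 0.3235

At the bubble point ψ → 0, so ΣzᵢKᵢ = 1 with Kᵢ = Pᵢˢᵃᵗ/P ⇒ P = ΣzᵢPᵢˢᵃᵗ.
P = 0.2005·346.8 + 0.1979·283.8 + 0.6016·99.9 = 185.7973 kPa
yᵢ = zᵢPᵢˢᵃᵗ/P ⇒ y_3 = 0.6016·99.9/185.7973 = 0.3235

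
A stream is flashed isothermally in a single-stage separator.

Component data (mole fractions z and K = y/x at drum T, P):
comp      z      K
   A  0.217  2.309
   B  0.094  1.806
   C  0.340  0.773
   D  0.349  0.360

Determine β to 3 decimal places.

β = 0.107

Let β = V/F and solve Σ zᵢ(Kᵢ−1)/(1+β(Kᵢ−1)) = 0.
g(0) = ΣzᵢKᵢ − 1 = 0.059 and g(1) = 1 − Σzᵢ/Kᵢ = -0.555, so a root lies in (0, 1).
Iterate (Newton) starting at β = 0.3:
  β = 0.300: g = -0.0943, g' = -0.470 → β = 0.100
  β = 0.100: g = 0.0039, g' = -0.525 → β = 0.107
Converged at β = 0.107.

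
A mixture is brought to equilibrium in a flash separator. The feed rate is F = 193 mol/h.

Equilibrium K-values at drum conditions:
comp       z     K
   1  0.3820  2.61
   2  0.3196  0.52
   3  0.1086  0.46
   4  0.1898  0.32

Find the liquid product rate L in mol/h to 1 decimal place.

Rachford–Rice: g(V/F) = Σ zᵢ(Kᵢ−1)/(1+V/F(Kᵢ−1)) = 0.
Check two-phase: ΣzᵢKᵢ = 1.2739 > 1 and Σzᵢ/Kᵢ = 1.5902 > 1, so g(0) = 0.2739 > 0 and g(1) = -0.5902 < 0.
Newton–Raphson from V/F = 0.5:
  V/F = 0.5000: g = -0.13701, g' = -0.6923 → V/F = 0.3021
  V/F = 0.3021: g = 0.00183, g' = -0.7331 → V/F = 0.3046
Converged at V/F = 0.3046.
Then V = V/F·F = 0.3046·193 = 58.8 mol/h and L = F − V = 134.2 mol/h.

L = 134.2 mol/h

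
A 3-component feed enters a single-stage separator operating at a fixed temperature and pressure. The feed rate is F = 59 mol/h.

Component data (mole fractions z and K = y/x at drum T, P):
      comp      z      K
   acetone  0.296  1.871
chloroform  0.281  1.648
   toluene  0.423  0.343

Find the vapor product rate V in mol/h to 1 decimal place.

V = 18.9 mol/h

Rachford–Rice: g(V/F) = Σ zᵢ(Kᵢ−1)/(1+V/F(Kᵢ−1)) = 0.
Feasibility: ΣzᵢKᵢ = 1.162, Σzᵢ/Kᵢ = 1.562 — both > 1, two phases present.
Newton iteration, V/F⁰ = 0.5:
  V/F = 0.500: g = -0.0967, g' = -0.581 → V/F = 0.334
  V/F = 0.334: g = -0.0064, g' = -0.514 → V/F = 0.321
Converged at V/F = 0.321.
Then V = V/F·F = 0.3211·59 = 18.9 mol/h and L = F − V = 40.1 mol/h.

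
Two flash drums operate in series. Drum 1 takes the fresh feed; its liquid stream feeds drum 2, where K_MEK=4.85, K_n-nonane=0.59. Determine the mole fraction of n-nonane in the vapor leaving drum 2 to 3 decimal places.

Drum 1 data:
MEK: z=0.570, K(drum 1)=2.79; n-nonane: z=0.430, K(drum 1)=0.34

Drum 1:
Material balance + equilibrium reduce to Σ zᵢ(Kᵢ−1)/(1+ψ₁(Kᵢ−1)) = 0.
Feasibility: ΣzᵢKᵢ = 1.736, Σzᵢ/Kᵢ = 1.469 — both > 1, two phases present.
Newton–Raphson from ψ₁ = 0.35:
  ψ₁ = 0.350: g = 0.2582, g' = -1.007 → ψ₁ = 0.606
  ψ₁ = 0.606: g = 0.0160, g' = -0.941 → ψ₁ = 0.623
Converged at ψ₁ = 0.623.
Drum-1 compositions:
  MEK: x = 0.269, y = 0.752
  n-nonane: x = 0.731, y = 0.248
Drum-2 feed = drum-1 liquid: z₂ = (0.2694, 0.7306).
Drum 2:
Rachford–Rice: g(ψ₂) = Σ zᵢ(Kᵢ−1)/(1+ψ₂(Kᵢ−1)) = 0.
g(0) = ΣzᵢKᵢ − 1 = 0.738 and g(1) = 1 − Σzᵢ/Kᵢ = -0.294, so a root lies in (0, 1).
Binary case is linear: z₁(K₁−1)(1+ψ₂(K₂−1)) + z₂(K₂−1)(1+ψ₂(K₁−1)) = 0
⇒ ψ₂ = [z₁(K₁−1)+z₂(K₂−1)] / [−(K₁−1)(K₂−1)] = 0.7376/1.5785 = 0.467
  MEK: x = 0.096, y = 0.467
  n-nonane: x = 0.904, y = 0.533

y_n-nonane (drum 2) = 0.533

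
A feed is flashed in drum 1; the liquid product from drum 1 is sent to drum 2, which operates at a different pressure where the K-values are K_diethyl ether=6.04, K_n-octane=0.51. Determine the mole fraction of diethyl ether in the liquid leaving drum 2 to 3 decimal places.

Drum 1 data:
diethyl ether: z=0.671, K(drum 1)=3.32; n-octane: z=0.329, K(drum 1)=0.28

Drum 1:
Let ψ₁ = V/F and solve Σ zᵢ(Kᵢ−1)/(1+ψ₁(Kᵢ−1)) = 0.
Check two-phase: ΣzᵢKᵢ = 2.320 > 1 and Σzᵢ/Kᵢ = 1.377 > 1, so g(0) = 1.320 > 0 and g(1) = -0.377 < 0.
Newton iteration, ψ₁⁰ = 0.5:
  ψ₁ = 0.500: g = 0.3506, g' = -1.190 → ψ₁ = 0.794
  ψ₁ = 0.794: g = -0.0060, g' = -1.378 → ψ₁ = 0.790
Converged at ψ₁ = 0.790.
Drum-1 compositions:
  diethyl ether: x = 0.237, y = 0.786
  n-octane: x = 0.763, y = 0.214
Drum-2 feed = drum-1 liquid: z₂ = (0.2368, 0.7632).
Drum 2:
Rachford–Rice: g(ψ₂) = Σ zᵢ(Kᵢ−1)/(1+ψ₂(Kᵢ−1)) = 0.
Check two-phase: ΣzᵢKᵢ = 1.820 > 1 and Σzᵢ/Kᵢ = 1.536 > 1, so g(0) = 0.820 > 0 and g(1) = -0.536 < 0.
Newton iteration, ψ₂⁰ = 0.5:
  ψ₂ = 0.500: g = -0.1562, g' = -0.807 → ψ₂ = 0.306
  ψ₂ = 0.306: g = 0.0291, g' = -1.183 → ψ₂ = 0.331
  ψ₂ = 0.331: g = 0.0010, g' = -1.106 → ψ₂ = 0.332
Converged at ψ₂ = 0.332.
  diethyl ether: x = 0.089, y = 0.535
  n-octane: x = 0.911, y = 0.465

x_diethyl ether (drum 2) = 0.089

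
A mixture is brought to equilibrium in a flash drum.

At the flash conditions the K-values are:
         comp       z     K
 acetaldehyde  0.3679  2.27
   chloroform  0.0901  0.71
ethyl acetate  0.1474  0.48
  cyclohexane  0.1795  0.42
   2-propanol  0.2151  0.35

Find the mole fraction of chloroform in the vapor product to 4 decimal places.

y_chloroform = 0.0673

Let ψ = V/F and solve Σ zᵢ(Kᵢ−1)/(1+ψ(Kᵢ−1)) = 0.
g(0) = ΣzᵢKᵢ − 1 = 0.1205 and g(1) = 1 − Σzᵢ/Kᵢ = -0.6380, so a root lies in (0, 1).
Iterate (Newton) starting at ψ = 0.5:
  ψ = 0.5000: g = -0.20214, g' = -0.6244 → ψ = 0.1763
  ψ = 0.1763: g = -0.00401, g' = -0.6437 → ψ = 0.1700
Converged at ψ = 0.1700.
Compositions from xᵢ = zᵢ/(1+ψ(Kᵢ−1)), yᵢ = Kᵢxᵢ:
  acetaldehyde: x = 0.3026, y = 0.6868
  chloroform: x = 0.0948, y = 0.0673
  ethyl acetate: x = 0.1617, y = 0.0776
  cyclohexane: x = 0.1991, y = 0.0836
  2-propanol: x = 0.2418, y = 0.0846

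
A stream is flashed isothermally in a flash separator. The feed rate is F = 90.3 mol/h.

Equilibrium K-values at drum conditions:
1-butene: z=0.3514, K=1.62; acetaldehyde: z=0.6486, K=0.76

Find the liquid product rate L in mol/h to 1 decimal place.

L = 52.6 mol/h

Rachford–Rice: g(ψ) = Σ zᵢ(Kᵢ−1)/(1+ψ(Kᵢ−1)) = 0.
Check two-phase: ΣzᵢKᵢ = 1.0622 > 1 and Σzᵢ/Kᵢ = 1.0703 > 1, so g(0) = 0.0622 > 0 and g(1) = -0.0703 < 0.
Newton–Raphson from ψ = 0.41:
  ψ = 0.4100: g = 0.00106, g' = -0.1318 → ψ = 0.4180
Converged at ψ = 0.4180.
Then V = ψ·F = 0.4180·90.3 = 37.7 mol/h and L = F − V = 52.6 mol/h.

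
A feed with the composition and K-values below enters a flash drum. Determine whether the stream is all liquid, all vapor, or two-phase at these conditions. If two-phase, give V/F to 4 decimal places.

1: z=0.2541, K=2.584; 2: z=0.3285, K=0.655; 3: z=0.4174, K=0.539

two-phase, V/F = 0.1482

ΣzᵢKᵢ = 1.0967; Σzᵢ/Kᵢ = 1.3743.
Both exceed 1, so a two-phase solution exists.
Newton iteration, ψ⁰ = 0.6:
  ψ = 0.6000: g = -0.20255, g' = -0.3993 → ψ = 0.0927
  ψ = 0.0927: g = 0.03286, g' = -0.6232 → ψ = 0.1454
  ψ = 0.1454: g = 0.00156, g' = -0.5664 → ψ = 0.1482
Converged at ψ = 0.1482.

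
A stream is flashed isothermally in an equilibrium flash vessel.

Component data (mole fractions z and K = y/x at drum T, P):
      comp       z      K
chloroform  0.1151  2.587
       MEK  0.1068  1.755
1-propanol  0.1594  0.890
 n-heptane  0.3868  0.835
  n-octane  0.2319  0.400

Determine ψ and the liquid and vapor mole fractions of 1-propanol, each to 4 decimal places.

ψ = 0.1053, x_1-propanol = 0.1613, y_1-propanol = 0.1435

Newton–Raphson from ψ = 0.33:
  ψ = 0.3300: g = -0.07475, g' = -0.3075 → ψ = 0.0869
  ψ = 0.0869: g = 0.00694, g' = -0.3832 → ψ = 0.1050
  ψ = 0.1050: g = 0.00009, g' = -0.3732 → ψ = 0.1053
Converged at ψ = 0.1053.
Compositions from xᵢ = zᵢ/(1+ψ(Kᵢ−1)), yᵢ = Kᵢxᵢ:
  chloroform: x = 0.0986, y = 0.2551
  MEK: x = 0.0989, y = 0.1736
  1-propanol: x = 0.1613, y = 0.1435
  n-heptane: x = 0.3936, y = 0.3287
  n-octane: x = 0.2475, y = 0.0990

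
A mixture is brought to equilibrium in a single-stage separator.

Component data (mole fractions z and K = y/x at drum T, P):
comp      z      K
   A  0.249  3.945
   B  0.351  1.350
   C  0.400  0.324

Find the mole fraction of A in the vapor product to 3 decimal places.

y_A = 0.402

Newton–Raphson from V/F = 0.66:
  V/F = 0.660: g = -0.1393, g' = -0.874 → V/F = 0.501
  V/F = 0.501: g = -0.0077, g' = -0.801 → V/F = 0.491
Converged at V/F = 0.491.
Compositions from xᵢ = zᵢ/(1+V/F(Kᵢ−1)), yᵢ = Kᵢxᵢ:
  A: x = 0.102, y = 0.402
  B: x = 0.300, y = 0.404
  C: x = 0.599, y = 0.194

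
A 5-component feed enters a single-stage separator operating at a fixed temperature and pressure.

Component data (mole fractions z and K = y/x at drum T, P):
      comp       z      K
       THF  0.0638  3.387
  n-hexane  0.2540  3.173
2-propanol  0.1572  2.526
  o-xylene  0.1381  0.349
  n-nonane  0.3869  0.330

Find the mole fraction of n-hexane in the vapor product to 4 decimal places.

y_n-hexane = 0.4091

Newton–Raphson from ψ = 0.5:
  ψ = 0.5000: g = -0.05307, g' = -0.9902 → ψ = 0.4464
Converged at ψ = 0.4464.
Compositions from xᵢ = zᵢ/(1+ψ(Kᵢ−1)), yᵢ = Kᵢxᵢ:
  THF: x = 0.0309, y = 0.1046
  n-hexane: x = 0.1289, y = 0.4091
  2-propanol: x = 0.0935, y = 0.2362
  o-xylene: x = 0.1947, y = 0.0679
  n-nonane: x = 0.5520, y = 0.1822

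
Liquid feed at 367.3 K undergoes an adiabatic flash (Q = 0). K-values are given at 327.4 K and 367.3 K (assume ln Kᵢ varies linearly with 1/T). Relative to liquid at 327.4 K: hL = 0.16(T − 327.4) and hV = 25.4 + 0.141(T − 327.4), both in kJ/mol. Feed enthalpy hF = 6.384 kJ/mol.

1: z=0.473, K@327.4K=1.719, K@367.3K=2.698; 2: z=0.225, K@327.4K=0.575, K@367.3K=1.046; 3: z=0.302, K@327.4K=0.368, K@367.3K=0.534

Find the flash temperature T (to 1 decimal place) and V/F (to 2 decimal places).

Adiabatic flash: solve Rachford–Rice at each trial T, then check hF = ψ·hV(T) + (1−ψ)·hL(T).
  T = 327.4 K: K = (1.719, 0.575, 0.368), RR gives ψ = 0.135, H_out = 3.422 kJ/mol
  T = 367.3 K: K = (2.698, 1.046, 0.534), RR gives ψ = 1.000, H_out = 31.026 kJ/mol
  T = 347.4 K: K = (2.183, 0.790, 0.448), RR gives ψ = 0.654, H_out = 19.556 kJ/mol
  T = 337.4 K: K = (1.944, 0.677, 0.407), RR gives ψ = 0.414, H_out = 12.034 kJ/mol
  T = 332.4 K: K = (1.830, 0.625, 0.387), RR gives ψ = 0.282, H_out = 7.935 kJ/mol
  T = 329.9 K: K = (1.774, 0.600, 0.378), RR gives ψ = 0.211, H_out = 5.743 kJ/mol
  T = 331.1 K: K = (1.801, 0.612, 0.382), RR gives ψ = 0.245, H_out = 6.810 kJ/mol
Linear interpolation between T = 329.9 (H_out = 5.743) and T = 331.1 (H_out = 6.810) on hF = 6.384 gives T ≈ 330.6 K, at which ψ = 0.23.

T = 330.6 K, V/F = 0.23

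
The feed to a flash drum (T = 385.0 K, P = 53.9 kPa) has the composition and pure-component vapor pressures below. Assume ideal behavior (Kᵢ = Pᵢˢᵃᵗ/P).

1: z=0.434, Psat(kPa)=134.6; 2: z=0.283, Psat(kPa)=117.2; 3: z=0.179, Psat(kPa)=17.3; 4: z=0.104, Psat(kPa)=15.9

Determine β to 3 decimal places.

β = 0.833

Raoult's law: Kᵢ = Pᵢˢᵃᵗ/P = Pᵢˢᵃᵗ/53.9.
  K_1 = 134.6/53.9 = 2.49722, K_2 = 117.2/53.9 = 2.17440, K_3 = 17.3/53.9 = 0.32096, K_4 = 15.9/53.9 = 0.29499
Iterate (Newton) starting at β = 0.5:
  β = 0.500: g = 0.2837, g' = -0.786 → β = 0.861
  β = 0.861: g = -0.0303, g' = -1.096 → β = 0.834
  β = 0.834: g = -0.0009, g' = -1.034 → β = 0.833
Converged at β = 0.833.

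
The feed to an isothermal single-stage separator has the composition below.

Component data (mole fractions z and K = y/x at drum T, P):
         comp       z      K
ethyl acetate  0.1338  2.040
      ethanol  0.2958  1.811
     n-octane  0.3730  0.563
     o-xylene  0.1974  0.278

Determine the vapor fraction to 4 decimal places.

Rachford–Rice: g(ψ) = Σ zᵢ(Kᵢ−1)/(1+ψ(Kᵢ−1)) = 0.
g(0) = ΣzᵢKᵢ − 1 = 0.0735 and g(1) = 1 − Σzᵢ/Kᵢ = -0.6015, so a root lies in (0, 1).
Newton iteration, ψ⁰ = 0.5:
  ψ = 0.5000: g = -0.16939, g' = -0.5298 → ψ = 0.1803
  ψ = 0.1803: g = -0.01431, g' = -0.4707 → ψ = 0.1499
  ψ = 0.1499: g = 0.00005, g' = -0.4739 → ψ = 0.1500
Converged at ψ = 0.1500.

ψ = 0.1500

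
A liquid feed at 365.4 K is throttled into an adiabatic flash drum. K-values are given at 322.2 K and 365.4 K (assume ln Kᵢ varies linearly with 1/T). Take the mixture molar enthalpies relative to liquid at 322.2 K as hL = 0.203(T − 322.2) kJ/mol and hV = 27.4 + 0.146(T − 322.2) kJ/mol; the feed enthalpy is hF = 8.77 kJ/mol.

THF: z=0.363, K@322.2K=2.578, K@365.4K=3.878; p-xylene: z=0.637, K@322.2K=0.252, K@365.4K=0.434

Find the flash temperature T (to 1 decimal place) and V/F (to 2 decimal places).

T = 337.7 K, V/F = 0.21

Adiabatic flash: solve Rachford–Rice at each trial T, then check hF = ψ·hV(T) + (1−ψ)·hL(T).
  T = 322.2 K: K = (2.578, 0.252), RR gives ψ = 0.082, H_out = 2.236 kJ/mol
  T = 365.4 K: K = (3.878, 0.434), RR gives ψ = 0.420, H_out = 19.244 kJ/mol
  T = 343.8 K: K = (3.203, 0.336), RR gives ψ = 0.258, H_out = 11.132 kJ/mol
  T = 333.0 K: K = (2.884, 0.293), RR gives ψ = 0.175, H_out = 6.877 kJ/mol
  T = 338.4 K: K = (3.041, 0.314), RR gives ψ = 0.217, H_out = 9.038 kJ/mol
  T = 335.7 K: K = (2.962, 0.303), RR gives ψ = 0.196, H_out = 7.968 kJ/mol
  T = 337.0 K: K = (3.000, 0.308), RR gives ψ = 0.206, H_out = 8.486 kJ/mol
Linear interpolation between T = 337.0 (H_out = 8.486) and T = 338.4 (H_out = 9.038) on hF = 8.77 gives T ≈ 337.7 K, at which ψ = 0.21.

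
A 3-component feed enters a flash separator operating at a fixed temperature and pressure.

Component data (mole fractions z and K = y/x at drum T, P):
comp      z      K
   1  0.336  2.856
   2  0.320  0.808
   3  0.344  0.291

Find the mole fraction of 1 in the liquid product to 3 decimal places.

x_1 = 0.207

Material balance + equilibrium reduce to Σ zᵢ(Kᵢ−1)/(1+β(Kᵢ−1)) = 0.
Check two-phase: ΣzᵢKᵢ = 1.318 > 1 and Σzᵢ/Kᵢ = 1.696 > 1, so g(0) = 0.318 > 0 and g(1) = -0.696 < 0.
Newton–Raphson from β = 0.5:
  β = 0.500: g = -0.1224, g' = -0.741 → β = 0.335
  β = 0.335: g = -0.0009, g' = -0.751 → β = 0.334
Converged at β = 0.334.
Compositions from xᵢ = zᵢ/(1+β(Kᵢ−1)), yᵢ = Kᵢxᵢ:
  1: x = 0.207, y = 0.593
  2: x = 0.342, y = 0.276
  3: x = 0.451, y = 0.131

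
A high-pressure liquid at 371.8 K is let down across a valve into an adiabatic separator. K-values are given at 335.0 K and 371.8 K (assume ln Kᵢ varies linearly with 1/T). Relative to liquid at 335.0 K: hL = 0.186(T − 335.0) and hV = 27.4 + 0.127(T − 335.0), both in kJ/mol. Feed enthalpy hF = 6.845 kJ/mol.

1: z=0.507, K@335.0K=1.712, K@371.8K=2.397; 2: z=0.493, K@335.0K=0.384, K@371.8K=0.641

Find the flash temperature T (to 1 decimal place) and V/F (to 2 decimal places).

T = 338.9 K, V/F = 0.22

Adiabatic flash: solve Rachford–Rice at each trial T, then check hF = ψ·hV(T) + (1−ψ)·hL(T).
  T = 335.0 K: K = (1.712, 0.384), RR gives ψ = 0.131, H_out = 3.579 kJ/mol
  T = 371.8 K: K = (2.397, 0.641), RR gives ψ = 1.000, H_out = 32.074 kJ/mol
  T = 353.4 K: K = (2.044, 0.503), RR gives ψ = 0.547, H_out = 17.824 kJ/mol
  T = 344.2 K: K = (1.875, 0.441), RR gives ψ = 0.343, H_out = 10.935 kJ/mol
  T = 339.6 K: K = (1.793, 0.412), RR gives ψ = 0.240, H_out = 7.371 kJ/mol
  T = 337.3 K: K = (1.752, 0.398), RR gives ψ = 0.186, H_out = 5.512 kJ/mol
Linear interpolation between T = 337.3 (H_out = 5.512) and T = 339.6 (H_out = 7.371) on hF = 6.845 gives T ≈ 338.9 K, at which ψ = 0.22.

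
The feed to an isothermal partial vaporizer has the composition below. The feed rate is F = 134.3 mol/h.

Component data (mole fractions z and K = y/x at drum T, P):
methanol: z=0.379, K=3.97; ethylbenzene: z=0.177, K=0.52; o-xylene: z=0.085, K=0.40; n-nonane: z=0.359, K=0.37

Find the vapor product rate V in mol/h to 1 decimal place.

V = 58.8 mol/h

Let β = V/F and solve Σ zᵢ(Kᵢ−1)/(1+β(Kᵢ−1)) = 0.
g(0) = ΣzᵢKᵢ − 1 = 0.764 and g(1) = 1 − Σzᵢ/Kᵢ = -0.619, so a root lies in (0, 1).
Newton–Raphson from β = 0.5:
  β = 0.500: g = -0.0619, g' = -0.978 → β = 0.437
  β = 0.437: g = 0.0014, g' = -1.026 → β = 0.438
Converged at β = 0.438.
Then V = β·F = 0.4381·134.3 = 58.8 mol/h and L = F − V = 75.5 mol/h.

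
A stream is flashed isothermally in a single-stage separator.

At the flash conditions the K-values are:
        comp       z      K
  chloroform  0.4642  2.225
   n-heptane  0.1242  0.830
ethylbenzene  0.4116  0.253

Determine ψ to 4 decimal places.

Rachford–Rice: g(ψ) = Σ zᵢ(Kᵢ−1)/(1+ψ(Kᵢ−1)) = 0.
g(0) = ΣzᵢKᵢ − 1 = 0.2401 and g(1) = 1 − Σzᵢ/Kᵢ = -0.9851, so a root lies in (0, 1).
Newton iteration, ψ⁰ = 0.5:
  ψ = 0.5000: g = -0.16119, g' = -0.8574 → ψ = 0.3120
  ψ = 0.3120: g = -0.01178, g' = -0.7591 → ψ = 0.2965
Converged at ψ = 0.2965.

ψ = 0.2965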